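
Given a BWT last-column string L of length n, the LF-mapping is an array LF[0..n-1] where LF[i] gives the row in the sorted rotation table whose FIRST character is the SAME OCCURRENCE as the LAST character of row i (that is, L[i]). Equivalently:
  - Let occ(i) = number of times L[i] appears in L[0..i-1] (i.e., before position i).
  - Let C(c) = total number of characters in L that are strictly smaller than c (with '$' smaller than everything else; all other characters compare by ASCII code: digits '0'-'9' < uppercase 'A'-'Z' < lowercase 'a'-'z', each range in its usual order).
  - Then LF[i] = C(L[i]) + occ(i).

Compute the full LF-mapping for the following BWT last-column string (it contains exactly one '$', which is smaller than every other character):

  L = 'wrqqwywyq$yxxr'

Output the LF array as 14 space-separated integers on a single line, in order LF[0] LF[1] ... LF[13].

Char counts: '$':1, 'q':3, 'r':2, 'w':3, 'x':2, 'y':3
C (first-col start): C('$')=0, C('q')=1, C('r')=4, C('w')=6, C('x')=9, C('y')=11
L[0]='w': occ=0, LF[0]=C('w')+0=6+0=6
L[1]='r': occ=0, LF[1]=C('r')+0=4+0=4
L[2]='q': occ=0, LF[2]=C('q')+0=1+0=1
L[3]='q': occ=1, LF[3]=C('q')+1=1+1=2
L[4]='w': occ=1, LF[4]=C('w')+1=6+1=7
L[5]='y': occ=0, LF[5]=C('y')+0=11+0=11
L[6]='w': occ=2, LF[6]=C('w')+2=6+2=8
L[7]='y': occ=1, LF[7]=C('y')+1=11+1=12
L[8]='q': occ=2, LF[8]=C('q')+2=1+2=3
L[9]='$': occ=0, LF[9]=C('$')+0=0+0=0
L[10]='y': occ=2, LF[10]=C('y')+2=11+2=13
L[11]='x': occ=0, LF[11]=C('x')+0=9+0=9
L[12]='x': occ=1, LF[12]=C('x')+1=9+1=10
L[13]='r': occ=1, LF[13]=C('r')+1=4+1=5

Answer: 6 4 1 2 7 11 8 12 3 0 13 9 10 5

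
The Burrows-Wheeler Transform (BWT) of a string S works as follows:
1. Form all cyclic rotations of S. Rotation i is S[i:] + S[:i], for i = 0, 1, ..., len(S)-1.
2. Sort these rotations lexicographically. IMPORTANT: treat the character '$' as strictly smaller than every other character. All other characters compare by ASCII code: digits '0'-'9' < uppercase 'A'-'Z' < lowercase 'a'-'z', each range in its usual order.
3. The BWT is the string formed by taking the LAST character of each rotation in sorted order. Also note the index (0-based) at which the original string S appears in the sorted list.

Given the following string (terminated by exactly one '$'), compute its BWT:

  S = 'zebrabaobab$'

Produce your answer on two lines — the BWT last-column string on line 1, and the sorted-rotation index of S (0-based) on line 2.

Answer: bbrbaoaezab$
11

Derivation:
All 12 rotations (rotation i = S[i:]+S[:i]):
  rot[0] = zebrabaobab$
  rot[1] = ebrabaobab$z
  rot[2] = brabaobab$ze
  rot[3] = rabaobab$zeb
  rot[4] = abaobab$zebr
  rot[5] = baobab$zebra
  rot[6] = aobab$zebrab
  rot[7] = obab$zebraba
  rot[8] = bab$zebrabao
  rot[9] = ab$zebrabaob
  rot[10] = b$zebrabaoba
  rot[11] = $zebrabaobab
Sorted (with $ < everything):
  sorted[0] = $zebrabaobab  (last char: 'b')
  sorted[1] = ab$zebrabaob  (last char: 'b')
  sorted[2] = abaobab$zebr  (last char: 'r')
  sorted[3] = aobab$zebrab  (last char: 'b')
  sorted[4] = b$zebrabaoba  (last char: 'a')
  sorted[5] = bab$zebrabao  (last char: 'o')
  sorted[6] = baobab$zebra  (last char: 'a')
  sorted[7] = brabaobab$ze  (last char: 'e')
  sorted[8] = ebrabaobab$z  (last char: 'z')
  sorted[9] = obab$zebraba  (last char: 'a')
  sorted[10] = rabaobab$zeb  (last char: 'b')
  sorted[11] = zebrabaobab$  (last char: '$')
Last column: bbrbaoaezab$
Original string S is at sorted index 11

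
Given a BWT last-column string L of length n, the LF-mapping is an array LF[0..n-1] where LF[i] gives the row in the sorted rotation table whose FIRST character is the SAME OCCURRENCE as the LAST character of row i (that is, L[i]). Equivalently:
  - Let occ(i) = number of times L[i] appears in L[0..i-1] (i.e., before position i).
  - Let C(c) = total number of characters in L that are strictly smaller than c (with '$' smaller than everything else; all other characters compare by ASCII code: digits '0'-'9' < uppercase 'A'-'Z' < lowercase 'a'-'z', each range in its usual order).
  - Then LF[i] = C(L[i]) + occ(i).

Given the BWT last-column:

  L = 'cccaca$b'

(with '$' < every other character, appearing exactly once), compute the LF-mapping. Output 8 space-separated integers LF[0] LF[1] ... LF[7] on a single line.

Answer: 4 5 6 1 7 2 0 3

Derivation:
Char counts: '$':1, 'a':2, 'b':1, 'c':4
C (first-col start): C('$')=0, C('a')=1, C('b')=3, C('c')=4
L[0]='c': occ=0, LF[0]=C('c')+0=4+0=4
L[1]='c': occ=1, LF[1]=C('c')+1=4+1=5
L[2]='c': occ=2, LF[2]=C('c')+2=4+2=6
L[3]='a': occ=0, LF[3]=C('a')+0=1+0=1
L[4]='c': occ=3, LF[4]=C('c')+3=4+3=7
L[5]='a': occ=1, LF[5]=C('a')+1=1+1=2
L[6]='$': occ=0, LF[6]=C('$')+0=0+0=0
L[7]='b': occ=0, LF[7]=C('b')+0=3+0=3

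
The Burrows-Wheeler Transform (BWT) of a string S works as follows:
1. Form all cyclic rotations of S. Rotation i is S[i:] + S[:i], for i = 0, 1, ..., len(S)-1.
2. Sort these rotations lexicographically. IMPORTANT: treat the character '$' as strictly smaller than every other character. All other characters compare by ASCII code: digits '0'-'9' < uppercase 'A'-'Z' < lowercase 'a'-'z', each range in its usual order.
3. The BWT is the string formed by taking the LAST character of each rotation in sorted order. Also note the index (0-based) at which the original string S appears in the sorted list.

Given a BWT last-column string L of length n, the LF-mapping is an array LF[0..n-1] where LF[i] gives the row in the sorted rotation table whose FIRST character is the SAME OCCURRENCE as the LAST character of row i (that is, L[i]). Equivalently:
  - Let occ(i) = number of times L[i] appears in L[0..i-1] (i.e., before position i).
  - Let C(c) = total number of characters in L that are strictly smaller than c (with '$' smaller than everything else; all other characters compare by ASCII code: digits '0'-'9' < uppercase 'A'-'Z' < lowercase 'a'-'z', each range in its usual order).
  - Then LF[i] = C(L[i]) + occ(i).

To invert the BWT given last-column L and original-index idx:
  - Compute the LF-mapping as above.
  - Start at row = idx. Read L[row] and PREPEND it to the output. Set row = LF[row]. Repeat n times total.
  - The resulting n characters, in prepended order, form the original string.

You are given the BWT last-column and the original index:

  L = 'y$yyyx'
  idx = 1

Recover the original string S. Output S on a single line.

LF mapping: 2 0 3 4 5 1
Walk LF starting at row 1, prepending L[row]:
  step 1: row=1, L[1]='$', prepend. Next row=LF[1]=0
  step 2: row=0, L[0]='y', prepend. Next row=LF[0]=2
  step 3: row=2, L[2]='y', prepend. Next row=LF[2]=3
  step 4: row=3, L[3]='y', prepend. Next row=LF[3]=4
  step 5: row=4, L[4]='y', prepend. Next row=LF[4]=5
  step 6: row=5, L[5]='x', prepend. Next row=LF[5]=1
Reversed output: xyyyy$

Answer: xyyyy$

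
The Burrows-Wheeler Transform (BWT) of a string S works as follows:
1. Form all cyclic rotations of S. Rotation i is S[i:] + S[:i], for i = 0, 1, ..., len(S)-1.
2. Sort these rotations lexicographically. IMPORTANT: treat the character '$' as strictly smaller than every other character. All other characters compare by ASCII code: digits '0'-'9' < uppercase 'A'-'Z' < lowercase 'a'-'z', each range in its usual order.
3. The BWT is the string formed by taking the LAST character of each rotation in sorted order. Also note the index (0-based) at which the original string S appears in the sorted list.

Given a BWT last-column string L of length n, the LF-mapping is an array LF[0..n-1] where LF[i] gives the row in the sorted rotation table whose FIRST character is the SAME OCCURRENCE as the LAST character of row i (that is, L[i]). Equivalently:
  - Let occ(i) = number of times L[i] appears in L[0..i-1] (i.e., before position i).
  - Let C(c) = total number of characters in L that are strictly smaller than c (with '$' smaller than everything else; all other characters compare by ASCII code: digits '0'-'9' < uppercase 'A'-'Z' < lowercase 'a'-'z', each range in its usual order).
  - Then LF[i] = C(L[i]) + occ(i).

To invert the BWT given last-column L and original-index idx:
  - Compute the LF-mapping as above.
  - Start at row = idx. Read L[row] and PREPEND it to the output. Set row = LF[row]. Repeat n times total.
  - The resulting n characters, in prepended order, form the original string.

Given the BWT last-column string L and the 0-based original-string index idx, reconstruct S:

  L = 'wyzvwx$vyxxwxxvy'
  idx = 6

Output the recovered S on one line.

Answer: wxyxxxyvvyzvxww$

Derivation:
LF mapping: 4 12 15 1 5 7 0 2 13 8 9 6 10 11 3 14
Walk LF starting at row 6, prepending L[row]:
  step 1: row=6, L[6]='$', prepend. Next row=LF[6]=0
  step 2: row=0, L[0]='w', prepend. Next row=LF[0]=4
  step 3: row=4, L[4]='w', prepend. Next row=LF[4]=5
  step 4: row=5, L[5]='x', prepend. Next row=LF[5]=7
  step 5: row=7, L[7]='v', prepend. Next row=LF[7]=2
  step 6: row=2, L[2]='z', prepend. Next row=LF[2]=15
  step 7: row=15, L[15]='y', prepend. Next row=LF[15]=14
  step 8: row=14, L[14]='v', prepend. Next row=LF[14]=3
  step 9: row=3, L[3]='v', prepend. Next row=LF[3]=1
  step 10: row=1, L[1]='y', prepend. Next row=LF[1]=12
  step 11: row=12, L[12]='x', prepend. Next row=LF[12]=10
  step 12: row=10, L[10]='x', prepend. Next row=LF[10]=9
  step 13: row=9, L[9]='x', prepend. Next row=LF[9]=8
  step 14: row=8, L[8]='y', prepend. Next row=LF[8]=13
  step 15: row=13, L[13]='x', prepend. Next row=LF[13]=11
  step 16: row=11, L[11]='w', prepend. Next row=LF[11]=6
Reversed output: wxyxxxyvvyzvxww$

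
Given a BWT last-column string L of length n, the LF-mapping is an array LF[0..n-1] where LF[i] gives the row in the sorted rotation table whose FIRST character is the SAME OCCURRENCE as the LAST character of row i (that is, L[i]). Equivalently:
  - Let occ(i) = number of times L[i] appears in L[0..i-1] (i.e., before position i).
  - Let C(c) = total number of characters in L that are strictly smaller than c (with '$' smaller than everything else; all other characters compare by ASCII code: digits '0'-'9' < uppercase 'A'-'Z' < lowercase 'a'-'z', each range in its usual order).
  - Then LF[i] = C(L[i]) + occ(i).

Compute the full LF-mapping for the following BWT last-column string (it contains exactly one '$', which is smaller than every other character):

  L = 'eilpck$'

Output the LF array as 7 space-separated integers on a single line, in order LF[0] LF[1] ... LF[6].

Char counts: '$':1, 'c':1, 'e':1, 'i':1, 'k':1, 'l':1, 'p':1
C (first-col start): C('$')=0, C('c')=1, C('e')=2, C('i')=3, C('k')=4, C('l')=5, C('p')=6
L[0]='e': occ=0, LF[0]=C('e')+0=2+0=2
L[1]='i': occ=0, LF[1]=C('i')+0=3+0=3
L[2]='l': occ=0, LF[2]=C('l')+0=5+0=5
L[3]='p': occ=0, LF[3]=C('p')+0=6+0=6
L[4]='c': occ=0, LF[4]=C('c')+0=1+0=1
L[5]='k': occ=0, LF[5]=C('k')+0=4+0=4
L[6]='$': occ=0, LF[6]=C('$')+0=0+0=0

Answer: 2 3 5 6 1 4 0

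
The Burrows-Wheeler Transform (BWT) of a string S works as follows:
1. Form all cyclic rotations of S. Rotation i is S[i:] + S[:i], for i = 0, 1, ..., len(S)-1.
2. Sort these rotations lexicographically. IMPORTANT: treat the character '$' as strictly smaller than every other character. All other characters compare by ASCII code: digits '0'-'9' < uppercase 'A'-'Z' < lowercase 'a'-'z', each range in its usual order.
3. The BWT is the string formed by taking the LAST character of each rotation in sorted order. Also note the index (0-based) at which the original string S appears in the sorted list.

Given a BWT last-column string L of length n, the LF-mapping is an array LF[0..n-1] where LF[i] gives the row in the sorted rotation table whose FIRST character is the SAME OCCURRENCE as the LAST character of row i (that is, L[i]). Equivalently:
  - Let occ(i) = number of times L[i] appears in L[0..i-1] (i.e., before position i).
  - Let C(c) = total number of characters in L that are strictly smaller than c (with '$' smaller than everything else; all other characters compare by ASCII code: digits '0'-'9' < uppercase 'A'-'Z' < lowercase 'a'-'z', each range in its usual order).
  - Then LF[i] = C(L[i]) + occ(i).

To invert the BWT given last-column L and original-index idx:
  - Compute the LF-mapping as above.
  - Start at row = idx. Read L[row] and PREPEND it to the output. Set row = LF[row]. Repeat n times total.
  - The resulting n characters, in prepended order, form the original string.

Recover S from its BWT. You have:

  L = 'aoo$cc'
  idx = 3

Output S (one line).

LF mapping: 1 4 5 0 2 3
Walk LF starting at row 3, prepending L[row]:
  step 1: row=3, L[3]='$', prepend. Next row=LF[3]=0
  step 2: row=0, L[0]='a', prepend. Next row=LF[0]=1
  step 3: row=1, L[1]='o', prepend. Next row=LF[1]=4
  step 4: row=4, L[4]='c', prepend. Next row=LF[4]=2
  step 5: row=2, L[2]='o', prepend. Next row=LF[2]=5
  step 6: row=5, L[5]='c', prepend. Next row=LF[5]=3
Reversed output: cocoa$

Answer: cocoa$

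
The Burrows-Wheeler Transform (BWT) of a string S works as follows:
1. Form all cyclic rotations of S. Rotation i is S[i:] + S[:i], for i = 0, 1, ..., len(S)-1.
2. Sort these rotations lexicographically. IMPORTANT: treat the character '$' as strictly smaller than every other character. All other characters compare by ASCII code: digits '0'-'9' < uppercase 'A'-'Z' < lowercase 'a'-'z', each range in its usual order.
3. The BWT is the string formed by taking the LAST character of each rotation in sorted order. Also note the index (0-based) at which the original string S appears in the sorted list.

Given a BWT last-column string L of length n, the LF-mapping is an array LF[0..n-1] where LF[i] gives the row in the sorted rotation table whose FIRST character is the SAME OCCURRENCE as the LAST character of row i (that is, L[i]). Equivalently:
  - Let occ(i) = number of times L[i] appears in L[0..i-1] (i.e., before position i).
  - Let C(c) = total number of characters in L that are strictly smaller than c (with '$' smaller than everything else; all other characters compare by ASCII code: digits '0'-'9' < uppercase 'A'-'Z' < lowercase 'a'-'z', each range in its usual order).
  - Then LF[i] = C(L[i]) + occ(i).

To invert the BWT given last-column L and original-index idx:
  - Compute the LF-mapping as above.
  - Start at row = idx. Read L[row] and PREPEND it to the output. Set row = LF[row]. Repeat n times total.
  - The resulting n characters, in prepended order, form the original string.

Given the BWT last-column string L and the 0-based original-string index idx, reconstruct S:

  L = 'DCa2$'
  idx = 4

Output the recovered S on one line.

Answer: aC2D$

Derivation:
LF mapping: 3 2 4 1 0
Walk LF starting at row 4, prepending L[row]:
  step 1: row=4, L[4]='$', prepend. Next row=LF[4]=0
  step 2: row=0, L[0]='D', prepend. Next row=LF[0]=3
  step 3: row=3, L[3]='2', prepend. Next row=LF[3]=1
  step 4: row=1, L[1]='C', prepend. Next row=LF[1]=2
  step 5: row=2, L[2]='a', prepend. Next row=LF[2]=4
Reversed output: aC2D$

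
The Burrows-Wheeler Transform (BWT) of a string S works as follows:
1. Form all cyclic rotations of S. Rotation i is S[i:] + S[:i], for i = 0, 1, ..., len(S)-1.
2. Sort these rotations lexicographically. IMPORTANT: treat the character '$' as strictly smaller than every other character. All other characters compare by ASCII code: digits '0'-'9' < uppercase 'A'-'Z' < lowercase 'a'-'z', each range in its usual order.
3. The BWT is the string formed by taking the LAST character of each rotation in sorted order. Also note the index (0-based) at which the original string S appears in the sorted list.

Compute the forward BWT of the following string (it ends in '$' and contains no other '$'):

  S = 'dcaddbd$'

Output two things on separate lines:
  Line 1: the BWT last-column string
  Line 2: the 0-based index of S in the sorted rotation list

Answer: dcddbd$a
6

Derivation:
All 8 rotations (rotation i = S[i:]+S[:i]):
  rot[0] = dcaddbd$
  rot[1] = caddbd$d
  rot[2] = addbd$dc
  rot[3] = ddbd$dca
  rot[4] = dbd$dcad
  rot[5] = bd$dcadd
  rot[6] = d$dcaddb
  rot[7] = $dcaddbd
Sorted (with $ < everything):
  sorted[0] = $dcaddbd  (last char: 'd')
  sorted[1] = addbd$dc  (last char: 'c')
  sorted[2] = bd$dcadd  (last char: 'd')
  sorted[3] = caddbd$d  (last char: 'd')
  sorted[4] = d$dcaddb  (last char: 'b')
  sorted[5] = dbd$dcad  (last char: 'd')
  sorted[6] = dcaddbd$  (last char: '$')
  sorted[7] = ddbd$dca  (last char: 'a')
Last column: dcddbd$a
Original string S is at sorted index 6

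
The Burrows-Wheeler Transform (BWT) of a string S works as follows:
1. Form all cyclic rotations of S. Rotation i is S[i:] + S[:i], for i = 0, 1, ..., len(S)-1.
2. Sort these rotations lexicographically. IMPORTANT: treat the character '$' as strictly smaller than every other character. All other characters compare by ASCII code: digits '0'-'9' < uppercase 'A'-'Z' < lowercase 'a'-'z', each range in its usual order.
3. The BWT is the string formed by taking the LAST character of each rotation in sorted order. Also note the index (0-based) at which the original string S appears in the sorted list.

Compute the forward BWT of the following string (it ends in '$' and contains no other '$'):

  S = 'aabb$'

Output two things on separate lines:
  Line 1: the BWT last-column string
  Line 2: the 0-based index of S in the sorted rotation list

Answer: b$aba
1

Derivation:
All 5 rotations (rotation i = S[i:]+S[:i]):
  rot[0] = aabb$
  rot[1] = abb$a
  rot[2] = bb$aa
  rot[3] = b$aab
  rot[4] = $aabb
Sorted (with $ < everything):
  sorted[0] = $aabb  (last char: 'b')
  sorted[1] = aabb$  (last char: '$')
  sorted[2] = abb$a  (last char: 'a')
  sorted[3] = b$aab  (last char: 'b')
  sorted[4] = bb$aa  (last char: 'a')
Last column: b$aba
Original string S is at sorted index 1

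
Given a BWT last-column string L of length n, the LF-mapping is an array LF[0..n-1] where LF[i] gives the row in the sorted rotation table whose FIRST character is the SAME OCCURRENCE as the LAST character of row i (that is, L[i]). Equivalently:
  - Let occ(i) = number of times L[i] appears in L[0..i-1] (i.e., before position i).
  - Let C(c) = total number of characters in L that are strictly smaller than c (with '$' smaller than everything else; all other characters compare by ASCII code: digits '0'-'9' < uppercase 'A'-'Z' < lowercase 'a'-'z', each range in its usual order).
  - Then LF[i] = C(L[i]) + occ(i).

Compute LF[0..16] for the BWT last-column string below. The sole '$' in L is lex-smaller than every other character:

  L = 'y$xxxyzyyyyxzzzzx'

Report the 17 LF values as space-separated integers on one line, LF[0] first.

Answer: 6 0 1 2 3 7 12 8 9 10 11 4 13 14 15 16 5

Derivation:
Char counts: '$':1, 'x':5, 'y':6, 'z':5
C (first-col start): C('$')=0, C('x')=1, C('y')=6, C('z')=12
L[0]='y': occ=0, LF[0]=C('y')+0=6+0=6
L[1]='$': occ=0, LF[1]=C('$')+0=0+0=0
L[2]='x': occ=0, LF[2]=C('x')+0=1+0=1
L[3]='x': occ=1, LF[3]=C('x')+1=1+1=2
L[4]='x': occ=2, LF[4]=C('x')+2=1+2=3
L[5]='y': occ=1, LF[5]=C('y')+1=6+1=7
L[6]='z': occ=0, LF[6]=C('z')+0=12+0=12
L[7]='y': occ=2, LF[7]=C('y')+2=6+2=8
L[8]='y': occ=3, LF[8]=C('y')+3=6+3=9
L[9]='y': occ=4, LF[9]=C('y')+4=6+4=10
L[10]='y': occ=5, LF[10]=C('y')+5=6+5=11
L[11]='x': occ=3, LF[11]=C('x')+3=1+3=4
L[12]='z': occ=1, LF[12]=C('z')+1=12+1=13
L[13]='z': occ=2, LF[13]=C('z')+2=12+2=14
L[14]='z': occ=3, LF[14]=C('z')+3=12+3=15
L[15]='z': occ=4, LF[15]=C('z')+4=12+4=16
L[16]='x': occ=4, LF[16]=C('x')+4=1+4=5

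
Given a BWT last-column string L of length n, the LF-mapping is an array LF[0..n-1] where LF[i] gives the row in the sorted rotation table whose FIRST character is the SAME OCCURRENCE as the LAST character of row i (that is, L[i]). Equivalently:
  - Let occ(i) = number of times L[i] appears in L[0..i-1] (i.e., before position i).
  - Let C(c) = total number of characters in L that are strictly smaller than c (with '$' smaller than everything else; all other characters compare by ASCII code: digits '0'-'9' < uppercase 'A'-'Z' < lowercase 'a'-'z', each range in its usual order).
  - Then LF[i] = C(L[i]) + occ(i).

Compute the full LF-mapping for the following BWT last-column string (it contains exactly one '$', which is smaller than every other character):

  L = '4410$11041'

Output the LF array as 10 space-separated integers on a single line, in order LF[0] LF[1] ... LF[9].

Answer: 7 8 3 1 0 4 5 2 9 6

Derivation:
Char counts: '$':1, '0':2, '1':4, '4':3
C (first-col start): C('$')=0, C('0')=1, C('1')=3, C('4')=7
L[0]='4': occ=0, LF[0]=C('4')+0=7+0=7
L[1]='4': occ=1, LF[1]=C('4')+1=7+1=8
L[2]='1': occ=0, LF[2]=C('1')+0=3+0=3
L[3]='0': occ=0, LF[3]=C('0')+0=1+0=1
L[4]='$': occ=0, LF[4]=C('$')+0=0+0=0
L[5]='1': occ=1, LF[5]=C('1')+1=3+1=4
L[6]='1': occ=2, LF[6]=C('1')+2=3+2=5
L[7]='0': occ=1, LF[7]=C('0')+1=1+1=2
L[8]='4': occ=2, LF[8]=C('4')+2=7+2=9
L[9]='1': occ=3, LF[9]=C('1')+3=3+3=6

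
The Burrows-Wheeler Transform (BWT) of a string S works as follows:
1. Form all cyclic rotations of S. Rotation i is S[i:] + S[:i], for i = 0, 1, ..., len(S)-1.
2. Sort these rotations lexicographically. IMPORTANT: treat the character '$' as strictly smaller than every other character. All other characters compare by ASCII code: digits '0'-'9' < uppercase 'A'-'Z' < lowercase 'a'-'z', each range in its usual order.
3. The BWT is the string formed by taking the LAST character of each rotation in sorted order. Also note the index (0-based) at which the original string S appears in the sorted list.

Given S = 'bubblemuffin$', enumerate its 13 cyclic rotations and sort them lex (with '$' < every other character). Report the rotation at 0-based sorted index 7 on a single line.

Answer: in$bubblemuff

Derivation:
All 13 rotations (rotation i = S[i:]+S[:i]):
  rot[0] = bubblemuffin$
  rot[1] = ubblemuffin$b
  rot[2] = bblemuffin$bu
  rot[3] = blemuffin$bub
  rot[4] = lemuffin$bubb
  rot[5] = emuffin$bubbl
  rot[6] = muffin$bubble
  rot[7] = uffin$bubblem
  rot[8] = ffin$bubblemu
  rot[9] = fin$bubblemuf
  rot[10] = in$bubblemuff
  rot[11] = n$bubblemuffi
  rot[12] = $bubblemuffin
Sorted (with $ < everything):
  sorted[0] = $bubblemuffin
  sorted[1] = bblemuffin$bu
  sorted[2] = blemuffin$bub
  sorted[3] = bubblemuffin$
  sorted[4] = emuffin$bubbl
  sorted[5] = ffin$bubblemu
  sorted[6] = fin$bubblemuf
  sorted[7] = in$bubblemuff
  sorted[8] = lemuffin$bubb
  sorted[9] = muffin$bubble
  sorted[10] = n$bubblemuffi
  sorted[11] = ubblemuffin$b
  sorted[12] = uffin$bubblem
sorted[7] = in$bubblemuff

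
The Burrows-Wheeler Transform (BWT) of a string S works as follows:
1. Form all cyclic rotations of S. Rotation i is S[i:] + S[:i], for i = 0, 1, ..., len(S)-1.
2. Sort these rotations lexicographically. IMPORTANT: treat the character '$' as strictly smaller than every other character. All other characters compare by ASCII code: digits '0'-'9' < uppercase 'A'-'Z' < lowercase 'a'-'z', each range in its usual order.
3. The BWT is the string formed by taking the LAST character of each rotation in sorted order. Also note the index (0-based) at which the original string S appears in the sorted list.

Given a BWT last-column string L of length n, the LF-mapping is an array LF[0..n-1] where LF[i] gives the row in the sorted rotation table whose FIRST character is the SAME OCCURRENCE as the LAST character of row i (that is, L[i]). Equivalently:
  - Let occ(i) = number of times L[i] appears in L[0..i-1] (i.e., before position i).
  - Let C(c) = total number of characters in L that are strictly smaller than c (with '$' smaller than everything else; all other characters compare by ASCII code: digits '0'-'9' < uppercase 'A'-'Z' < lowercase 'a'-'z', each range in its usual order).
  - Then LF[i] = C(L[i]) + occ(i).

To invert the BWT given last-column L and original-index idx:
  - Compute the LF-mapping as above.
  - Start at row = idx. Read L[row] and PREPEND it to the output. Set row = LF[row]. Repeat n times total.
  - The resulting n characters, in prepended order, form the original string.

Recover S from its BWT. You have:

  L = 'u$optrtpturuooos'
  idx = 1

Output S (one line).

Answer: ootrtousutprpou$

Derivation:
LF mapping: 13 0 1 5 10 7 11 6 12 14 8 15 2 3 4 9
Walk LF starting at row 1, prepending L[row]:
  step 1: row=1, L[1]='$', prepend. Next row=LF[1]=0
  step 2: row=0, L[0]='u', prepend. Next row=LF[0]=13
  step 3: row=13, L[13]='o', prepend. Next row=LF[13]=3
  step 4: row=3, L[3]='p', prepend. Next row=LF[3]=5
  step 5: row=5, L[5]='r', prepend. Next row=LF[5]=7
  step 6: row=7, L[7]='p', prepend. Next row=LF[7]=6
  step 7: row=6, L[6]='t', prepend. Next row=LF[6]=11
  step 8: row=11, L[11]='u', prepend. Next row=LF[11]=15
  step 9: row=15, L[15]='s', prepend. Next row=LF[15]=9
  step 10: row=9, L[9]='u', prepend. Next row=LF[9]=14
  step 11: row=14, L[14]='o', prepend. Next row=LF[14]=4
  step 12: row=4, L[4]='t', prepend. Next row=LF[4]=10
  step 13: row=10, L[10]='r', prepend. Next row=LF[10]=8
  step 14: row=8, L[8]='t', prepend. Next row=LF[8]=12
  step 15: row=12, L[12]='o', prepend. Next row=LF[12]=2
  step 16: row=2, L[2]='o', prepend. Next row=LF[2]=1
Reversed output: ootrtousutprpou$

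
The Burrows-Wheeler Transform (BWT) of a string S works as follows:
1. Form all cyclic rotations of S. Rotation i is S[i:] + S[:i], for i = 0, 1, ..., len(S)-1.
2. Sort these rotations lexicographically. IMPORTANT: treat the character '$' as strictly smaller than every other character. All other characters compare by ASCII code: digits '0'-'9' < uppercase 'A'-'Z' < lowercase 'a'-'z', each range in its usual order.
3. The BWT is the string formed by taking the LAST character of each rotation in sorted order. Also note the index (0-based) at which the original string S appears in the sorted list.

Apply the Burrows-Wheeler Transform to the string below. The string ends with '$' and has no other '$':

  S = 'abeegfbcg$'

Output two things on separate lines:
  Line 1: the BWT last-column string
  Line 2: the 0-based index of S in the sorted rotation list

Answer: g$fabbegce
1

Derivation:
All 10 rotations (rotation i = S[i:]+S[:i]):
  rot[0] = abeegfbcg$
  rot[1] = beegfbcg$a
  rot[2] = eegfbcg$ab
  rot[3] = egfbcg$abe
  rot[4] = gfbcg$abee
  rot[5] = fbcg$abeeg
  rot[6] = bcg$abeegf
  rot[7] = cg$abeegfb
  rot[8] = g$abeegfbc
  rot[9] = $abeegfbcg
Sorted (with $ < everything):
  sorted[0] = $abeegfbcg  (last char: 'g')
  sorted[1] = abeegfbcg$  (last char: '$')
  sorted[2] = bcg$abeegf  (last char: 'f')
  sorted[3] = beegfbcg$a  (last char: 'a')
  sorted[4] = cg$abeegfb  (last char: 'b')
  sorted[5] = eegfbcg$ab  (last char: 'b')
  sorted[6] = egfbcg$abe  (last char: 'e')
  sorted[7] = fbcg$abeeg  (last char: 'g')
  sorted[8] = g$abeegfbc  (last char: 'c')
  sorted[9] = gfbcg$abee  (last char: 'e')
Last column: g$fabbegce
Original string S is at sorted index 1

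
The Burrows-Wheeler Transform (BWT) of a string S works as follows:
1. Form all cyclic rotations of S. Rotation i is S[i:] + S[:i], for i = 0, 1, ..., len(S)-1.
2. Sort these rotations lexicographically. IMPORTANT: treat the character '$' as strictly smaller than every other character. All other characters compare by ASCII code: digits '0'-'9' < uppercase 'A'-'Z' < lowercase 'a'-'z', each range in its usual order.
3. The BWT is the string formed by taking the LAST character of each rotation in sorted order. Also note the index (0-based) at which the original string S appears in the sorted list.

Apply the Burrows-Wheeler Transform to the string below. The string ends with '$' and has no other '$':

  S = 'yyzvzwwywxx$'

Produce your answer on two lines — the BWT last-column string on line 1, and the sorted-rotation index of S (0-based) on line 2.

Answer: xzzywxww$yyv
8

Derivation:
All 12 rotations (rotation i = S[i:]+S[:i]):
  rot[0] = yyzvzwwywxx$
  rot[1] = yzvzwwywxx$y
  rot[2] = zvzwwywxx$yy
  rot[3] = vzwwywxx$yyz
  rot[4] = zwwywxx$yyzv
  rot[5] = wwywxx$yyzvz
  rot[6] = wywxx$yyzvzw
  rot[7] = ywxx$yyzvzww
  rot[8] = wxx$yyzvzwwy
  rot[9] = xx$yyzvzwwyw
  rot[10] = x$yyzvzwwywx
  rot[11] = $yyzvzwwywxx
Sorted (with $ < everything):
  sorted[0] = $yyzvzwwywxx  (last char: 'x')
  sorted[1] = vzwwywxx$yyz  (last char: 'z')
  sorted[2] = wwywxx$yyzvz  (last char: 'z')
  sorted[3] = wxx$yyzvzwwy  (last char: 'y')
  sorted[4] = wywxx$yyzvzw  (last char: 'w')
  sorted[5] = x$yyzvzwwywx  (last char: 'x')
  sorted[6] = xx$yyzvzwwyw  (last char: 'w')
  sorted[7] = ywxx$yyzvzww  (last char: 'w')
  sorted[8] = yyzvzwwywxx$  (last char: '$')
  sorted[9] = yzvzwwywxx$y  (last char: 'y')
  sorted[10] = zvzwwywxx$yy  (last char: 'y')
  sorted[11] = zwwywxx$yyzv  (last char: 'v')
Last column: xzzywxww$yyv
Original string S is at sorted index 8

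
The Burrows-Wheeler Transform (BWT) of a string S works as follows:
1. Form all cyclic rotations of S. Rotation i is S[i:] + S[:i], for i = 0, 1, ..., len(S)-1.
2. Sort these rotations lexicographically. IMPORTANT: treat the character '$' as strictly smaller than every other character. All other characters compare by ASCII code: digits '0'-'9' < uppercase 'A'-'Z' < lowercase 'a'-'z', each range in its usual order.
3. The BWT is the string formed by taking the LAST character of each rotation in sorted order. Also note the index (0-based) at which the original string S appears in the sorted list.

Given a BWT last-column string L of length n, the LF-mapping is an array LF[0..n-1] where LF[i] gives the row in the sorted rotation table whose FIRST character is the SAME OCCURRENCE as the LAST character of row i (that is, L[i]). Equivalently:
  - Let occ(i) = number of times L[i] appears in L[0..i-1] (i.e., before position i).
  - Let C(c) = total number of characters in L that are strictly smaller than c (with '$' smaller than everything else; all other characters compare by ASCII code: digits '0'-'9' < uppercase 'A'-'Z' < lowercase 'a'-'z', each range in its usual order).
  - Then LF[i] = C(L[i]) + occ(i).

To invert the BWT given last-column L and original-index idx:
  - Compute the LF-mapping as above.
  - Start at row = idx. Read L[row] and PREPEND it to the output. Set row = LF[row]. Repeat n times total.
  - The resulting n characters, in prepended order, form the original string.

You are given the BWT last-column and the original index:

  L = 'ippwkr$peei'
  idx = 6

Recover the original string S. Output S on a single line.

Answer: pepperkiwi$

Derivation:
LF mapping: 3 6 7 10 5 9 0 8 1 2 4
Walk LF starting at row 6, prepending L[row]:
  step 1: row=6, L[6]='$', prepend. Next row=LF[6]=0
  step 2: row=0, L[0]='i', prepend. Next row=LF[0]=3
  step 3: row=3, L[3]='w', prepend. Next row=LF[3]=10
  step 4: row=10, L[10]='i', prepend. Next row=LF[10]=4
  step 5: row=4, L[4]='k', prepend. Next row=LF[4]=5
  step 6: row=5, L[5]='r', prepend. Next row=LF[5]=9
  step 7: row=9, L[9]='e', prepend. Next row=LF[9]=2
  step 8: row=2, L[2]='p', prepend. Next row=LF[2]=7
  step 9: row=7, L[7]='p', prepend. Next row=LF[7]=8
  step 10: row=8, L[8]='e', prepend. Next row=LF[8]=1
  step 11: row=1, L[1]='p', prepend. Next row=LF[1]=6
Reversed output: pepperkiwi$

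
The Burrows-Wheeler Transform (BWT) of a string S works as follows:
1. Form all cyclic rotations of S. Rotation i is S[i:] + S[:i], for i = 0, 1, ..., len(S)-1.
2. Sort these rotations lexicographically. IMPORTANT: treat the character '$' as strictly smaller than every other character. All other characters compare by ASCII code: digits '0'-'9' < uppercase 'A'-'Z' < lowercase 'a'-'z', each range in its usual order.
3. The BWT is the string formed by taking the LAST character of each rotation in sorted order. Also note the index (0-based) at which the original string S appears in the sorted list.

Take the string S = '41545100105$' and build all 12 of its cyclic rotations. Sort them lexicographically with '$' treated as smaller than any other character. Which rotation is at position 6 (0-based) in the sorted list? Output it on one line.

Answer: 1545100105$4

Derivation:
All 12 rotations (rotation i = S[i:]+S[:i]):
  rot[0] = 41545100105$
  rot[1] = 1545100105$4
  rot[2] = 545100105$41
  rot[3] = 45100105$415
  rot[4] = 5100105$4154
  rot[5] = 100105$41545
  rot[6] = 00105$415451
  rot[7] = 0105$4154510
  rot[8] = 105$41545100
  rot[9] = 05$415451001
  rot[10] = 5$4154510010
  rot[11] = $41545100105
Sorted (with $ < everything):
  sorted[0] = $41545100105
  sorted[1] = 00105$415451
  sorted[2] = 0105$4154510
  sorted[3] = 05$415451001
  sorted[4] = 100105$41545
  sorted[5] = 105$41545100
  sorted[6] = 1545100105$4
  sorted[7] = 41545100105$
  sorted[8] = 45100105$415
  sorted[9] = 5$4154510010
  sorted[10] = 5100105$4154
  sorted[11] = 545100105$41
sorted[6] = 1545100105$4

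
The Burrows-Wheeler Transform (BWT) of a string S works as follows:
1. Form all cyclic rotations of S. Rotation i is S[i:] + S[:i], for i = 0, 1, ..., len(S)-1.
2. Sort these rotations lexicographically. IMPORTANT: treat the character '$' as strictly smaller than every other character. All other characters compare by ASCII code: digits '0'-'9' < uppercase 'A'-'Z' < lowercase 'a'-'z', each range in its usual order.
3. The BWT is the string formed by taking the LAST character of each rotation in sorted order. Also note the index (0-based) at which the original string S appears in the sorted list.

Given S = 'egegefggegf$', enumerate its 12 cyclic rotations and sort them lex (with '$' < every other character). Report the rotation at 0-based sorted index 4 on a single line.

All 12 rotations (rotation i = S[i:]+S[:i]):
  rot[0] = egegefggegf$
  rot[1] = gegefggegf$e
  rot[2] = egefggegf$eg
  rot[3] = gefggegf$ege
  rot[4] = efggegf$egeg
  rot[5] = fggegf$egege
  rot[6] = ggegf$egegef
  rot[7] = gegf$egegefg
  rot[8] = egf$egegefgg
  rot[9] = gf$egegefgge
  rot[10] = f$egegefggeg
  rot[11] = $egegefggegf
Sorted (with $ < everything):
  sorted[0] = $egegefggegf
  sorted[1] = efggegf$egeg
  sorted[2] = egefggegf$eg
  sorted[3] = egegefggegf$
  sorted[4] = egf$egegefgg
  sorted[5] = f$egegefggeg
  sorted[6] = fggegf$egege
  sorted[7] = gefggegf$ege
  sorted[8] = gegefggegf$e
  sorted[9] = gegf$egegefg
  sorted[10] = gf$egegefgge
  sorted[11] = ggegf$egegef
sorted[4] = egf$egegefgg

Answer: egf$egegefgg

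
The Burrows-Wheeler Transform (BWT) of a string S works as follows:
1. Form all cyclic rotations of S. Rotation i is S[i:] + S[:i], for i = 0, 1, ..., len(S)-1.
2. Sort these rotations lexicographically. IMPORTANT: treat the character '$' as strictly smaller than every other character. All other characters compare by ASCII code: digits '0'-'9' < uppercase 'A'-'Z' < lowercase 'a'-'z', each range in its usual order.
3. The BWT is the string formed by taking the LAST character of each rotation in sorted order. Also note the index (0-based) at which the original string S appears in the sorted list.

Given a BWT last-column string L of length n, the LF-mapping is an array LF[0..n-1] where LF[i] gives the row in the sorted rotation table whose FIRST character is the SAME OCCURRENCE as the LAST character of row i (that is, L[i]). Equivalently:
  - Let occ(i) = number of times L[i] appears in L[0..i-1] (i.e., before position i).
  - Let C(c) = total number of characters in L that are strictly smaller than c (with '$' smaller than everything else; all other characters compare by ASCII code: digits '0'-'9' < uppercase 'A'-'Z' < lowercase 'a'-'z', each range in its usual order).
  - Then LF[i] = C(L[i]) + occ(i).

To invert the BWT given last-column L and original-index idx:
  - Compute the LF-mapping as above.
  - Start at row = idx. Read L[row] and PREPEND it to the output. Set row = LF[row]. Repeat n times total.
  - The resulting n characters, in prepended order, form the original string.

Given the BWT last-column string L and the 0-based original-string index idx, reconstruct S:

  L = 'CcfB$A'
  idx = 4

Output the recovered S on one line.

LF mapping: 3 4 5 2 0 1
Walk LF starting at row 4, prepending L[row]:
  step 1: row=4, L[4]='$', prepend. Next row=LF[4]=0
  step 2: row=0, L[0]='C', prepend. Next row=LF[0]=3
  step 3: row=3, L[3]='B', prepend. Next row=LF[3]=2
  step 4: row=2, L[2]='f', prepend. Next row=LF[2]=5
  step 5: row=5, L[5]='A', prepend. Next row=LF[5]=1
  step 6: row=1, L[1]='c', prepend. Next row=LF[1]=4
Reversed output: cAfBC$

Answer: cAfBC$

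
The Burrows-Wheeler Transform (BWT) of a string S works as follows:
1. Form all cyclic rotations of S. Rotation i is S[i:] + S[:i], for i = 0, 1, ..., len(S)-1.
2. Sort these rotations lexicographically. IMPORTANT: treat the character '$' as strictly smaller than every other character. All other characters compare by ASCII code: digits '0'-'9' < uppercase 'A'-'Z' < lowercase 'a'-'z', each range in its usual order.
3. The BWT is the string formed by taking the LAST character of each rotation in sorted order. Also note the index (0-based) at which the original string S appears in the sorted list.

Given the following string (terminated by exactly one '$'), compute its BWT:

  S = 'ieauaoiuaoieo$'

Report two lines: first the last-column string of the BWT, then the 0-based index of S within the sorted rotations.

Answer: ouueii$ooeaaia
6

Derivation:
All 14 rotations (rotation i = S[i:]+S[:i]):
  rot[0] = ieauaoiuaoieo$
  rot[1] = eauaoiuaoieo$i
  rot[2] = auaoiuaoieo$ie
  rot[3] = uaoiuaoieo$iea
  rot[4] = aoiuaoieo$ieau
  rot[5] = oiuaoieo$ieaua
  rot[6] = iuaoieo$ieauao
  rot[7] = uaoieo$ieauaoi
  rot[8] = aoieo$ieauaoiu
  rot[9] = oieo$ieauaoiua
  rot[10] = ieo$ieauaoiuao
  rot[11] = eo$ieauaoiuaoi
  rot[12] = o$ieauaoiuaoie
  rot[13] = $ieauaoiuaoieo
Sorted (with $ < everything):
  sorted[0] = $ieauaoiuaoieo  (last char: 'o')
  sorted[1] = aoieo$ieauaoiu  (last char: 'u')
  sorted[2] = aoiuaoieo$ieau  (last char: 'u')
  sorted[3] = auaoiuaoieo$ie  (last char: 'e')
  sorted[4] = eauaoiuaoieo$i  (last char: 'i')
  sorted[5] = eo$ieauaoiuaoi  (last char: 'i')
  sorted[6] = ieauaoiuaoieo$  (last char: '$')
  sorted[7] = ieo$ieauaoiuao  (last char: 'o')
  sorted[8] = iuaoieo$ieauao  (last char: 'o')
  sorted[9] = o$ieauaoiuaoie  (last char: 'e')
  sorted[10] = oieo$ieauaoiua  (last char: 'a')
  sorted[11] = oiuaoieo$ieaua  (last char: 'a')
  sorted[12] = uaoieo$ieauaoi  (last char: 'i')
  sorted[13] = uaoiuaoieo$iea  (last char: 'a')
Last column: ouueii$ooeaaia
Original string S is at sorted index 6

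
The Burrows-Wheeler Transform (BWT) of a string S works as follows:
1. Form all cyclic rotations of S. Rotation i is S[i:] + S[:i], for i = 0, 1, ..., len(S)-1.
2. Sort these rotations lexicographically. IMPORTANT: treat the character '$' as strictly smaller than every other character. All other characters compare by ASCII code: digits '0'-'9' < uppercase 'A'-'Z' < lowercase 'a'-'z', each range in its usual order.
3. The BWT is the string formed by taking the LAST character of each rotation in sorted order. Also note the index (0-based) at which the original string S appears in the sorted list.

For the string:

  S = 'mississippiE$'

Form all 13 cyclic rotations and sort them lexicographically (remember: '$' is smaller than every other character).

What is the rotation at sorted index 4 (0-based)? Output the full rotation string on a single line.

Answer: issippiE$miss

Derivation:
All 13 rotations (rotation i = S[i:]+S[:i]):
  rot[0] = mississippiE$
  rot[1] = ississippiE$m
  rot[2] = ssissippiE$mi
  rot[3] = sissippiE$mis
  rot[4] = issippiE$miss
  rot[5] = ssippiE$missi
  rot[6] = sippiE$missis
  rot[7] = ippiE$mississ
  rot[8] = ppiE$mississi
  rot[9] = piE$mississip
  rot[10] = iE$mississipp
  rot[11] = E$mississippi
  rot[12] = $mississippiE
Sorted (with $ < everything):
  sorted[0] = $mississippiE
  sorted[1] = E$mississippi
  sorted[2] = iE$mississipp
  sorted[3] = ippiE$mississ
  sorted[4] = issippiE$miss
  sorted[5] = ississippiE$m
  sorted[6] = mississippiE$
  sorted[7] = piE$mississip
  sorted[8] = ppiE$mississi
  sorted[9] = sippiE$missis
  sorted[10] = sissippiE$mis
  sorted[11] = ssippiE$missi
  sorted[12] = ssissippiE$mi
sorted[4] = issippiE$miss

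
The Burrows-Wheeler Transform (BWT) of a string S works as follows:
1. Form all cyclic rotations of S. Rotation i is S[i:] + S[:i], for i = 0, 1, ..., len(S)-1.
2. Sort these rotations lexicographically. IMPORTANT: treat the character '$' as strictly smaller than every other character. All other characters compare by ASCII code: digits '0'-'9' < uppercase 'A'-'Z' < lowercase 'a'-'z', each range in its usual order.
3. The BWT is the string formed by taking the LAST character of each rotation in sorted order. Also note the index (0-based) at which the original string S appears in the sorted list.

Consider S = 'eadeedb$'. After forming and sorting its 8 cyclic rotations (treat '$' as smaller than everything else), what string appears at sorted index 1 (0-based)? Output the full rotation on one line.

Answer: adeedb$e

Derivation:
All 8 rotations (rotation i = S[i:]+S[:i]):
  rot[0] = eadeedb$
  rot[1] = adeedb$e
  rot[2] = deedb$ea
  rot[3] = eedb$ead
  rot[4] = edb$eade
  rot[5] = db$eadee
  rot[6] = b$eadeed
  rot[7] = $eadeedb
Sorted (with $ < everything):
  sorted[0] = $eadeedb
  sorted[1] = adeedb$e
  sorted[2] = b$eadeed
  sorted[3] = db$eadee
  sorted[4] = deedb$ea
  sorted[5] = eadeedb$
  sorted[6] = edb$eade
  sorted[7] = eedb$ead
sorted[1] = adeedb$e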